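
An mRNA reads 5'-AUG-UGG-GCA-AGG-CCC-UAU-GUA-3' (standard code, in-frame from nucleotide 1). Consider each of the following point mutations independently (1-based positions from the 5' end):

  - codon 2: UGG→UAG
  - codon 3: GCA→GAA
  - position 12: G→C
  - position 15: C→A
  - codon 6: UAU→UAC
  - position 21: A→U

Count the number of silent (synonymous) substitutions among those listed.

Codon 2: UGG (Trp) → UAG (Stop) — nonsense.
Codon 3: GCA (Ala) → GAA (Glu) — missense.
Codon 4: AGG (Arg) → AGC (Ser) — missense.
Codon 5: CCC (Pro) → CCA (Pro) — synonymous.
Codon 6: UAU (Tyr) → UAC (Tyr) — synonymous.
Codon 7: GUA (Val) → GUU (Val) — synonymous.
Synonymous: 3 of 6.

3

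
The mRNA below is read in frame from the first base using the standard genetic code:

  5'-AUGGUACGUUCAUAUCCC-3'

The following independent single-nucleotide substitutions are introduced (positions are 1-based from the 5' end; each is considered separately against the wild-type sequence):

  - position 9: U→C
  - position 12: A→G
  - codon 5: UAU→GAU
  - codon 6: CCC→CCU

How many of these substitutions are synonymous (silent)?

3

Codon 3: CGU (Arg) → CGC (Arg) — synonymous.
Codon 4: UCA (Ser) → UCG (Ser) — synonymous.
Codon 5: UAU (Tyr) → GAU (Asp) — missense.
Codon 6: CCC (Pro) → CCU (Pro) — synonymous.
Synonymous: 3 of 4.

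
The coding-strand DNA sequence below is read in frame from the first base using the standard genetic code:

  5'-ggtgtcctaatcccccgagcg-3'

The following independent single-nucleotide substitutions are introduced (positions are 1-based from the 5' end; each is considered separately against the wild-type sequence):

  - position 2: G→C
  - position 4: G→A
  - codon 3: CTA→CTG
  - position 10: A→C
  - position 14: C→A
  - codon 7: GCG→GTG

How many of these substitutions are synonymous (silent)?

Codon 1: GGT (Gly) → GCT (Ala) — missense.
Codon 2: GTC (Val) → ATC (Ile) — missense.
Codon 3: CTA (Leu) → CTG (Leu) — synonymous.
Codon 4: ATC (Ile) → CTC (Leu) — missense.
Codon 5: CCC (Pro) → CAC (His) — missense.
Codon 7: GCG (Ala) → GTG (Val) — missense.
Synonymous: 1 of 6.

1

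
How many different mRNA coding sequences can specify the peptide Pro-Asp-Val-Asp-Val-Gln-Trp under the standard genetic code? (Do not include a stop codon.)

512

Pro: 4 codons.
Asp: 2 codons.
Val: 4 codons.
Asp: 2 codons.
Val: 4 codons.
Gln: 2 codons.
Trp: 1 codon.
4 × 2 × 4 × 2 × 4 × 2 × 1 = 512.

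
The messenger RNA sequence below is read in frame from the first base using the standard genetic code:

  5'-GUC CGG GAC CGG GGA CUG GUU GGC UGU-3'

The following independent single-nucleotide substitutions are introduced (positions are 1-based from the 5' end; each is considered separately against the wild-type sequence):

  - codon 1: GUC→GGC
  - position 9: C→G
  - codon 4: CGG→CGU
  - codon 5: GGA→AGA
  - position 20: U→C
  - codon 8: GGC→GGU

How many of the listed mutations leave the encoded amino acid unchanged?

Codon 1: GUC (Val) → GGC (Gly) — missense.
Codon 3: GAC (Asp) → GAG (Glu) — missense.
Codon 4: CGG (Arg) → CGU (Arg) — synonymous.
Codon 5: GGA (Gly) → AGA (Arg) — missense.
Codon 7: GUU (Val) → GCU (Ala) — missense.
Codon 8: GGC (Gly) → GGU (Gly) — synonymous.
Synonymous: 2 of 6.

2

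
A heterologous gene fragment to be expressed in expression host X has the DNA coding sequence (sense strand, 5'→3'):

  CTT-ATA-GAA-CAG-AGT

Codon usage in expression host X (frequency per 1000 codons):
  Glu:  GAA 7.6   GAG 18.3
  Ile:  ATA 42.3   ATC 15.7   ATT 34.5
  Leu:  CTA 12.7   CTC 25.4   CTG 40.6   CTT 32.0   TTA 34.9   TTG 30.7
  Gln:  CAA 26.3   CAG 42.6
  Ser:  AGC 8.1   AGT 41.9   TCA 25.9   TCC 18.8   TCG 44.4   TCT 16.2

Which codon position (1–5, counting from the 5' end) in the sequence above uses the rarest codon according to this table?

Codon 1 CTT (Leu): 32.0 per 1000.
Codon 2 ATA (Ile): 42.3 per 1000.
Codon 3 GAA (Glu): 7.6 per 1000.
Codon 4 CAG (Gln): 42.6 per 1000.
Codon 5 AGT (Ser): 41.9 per 1000.
Lowest frequency is 7.6 at codon 3.

3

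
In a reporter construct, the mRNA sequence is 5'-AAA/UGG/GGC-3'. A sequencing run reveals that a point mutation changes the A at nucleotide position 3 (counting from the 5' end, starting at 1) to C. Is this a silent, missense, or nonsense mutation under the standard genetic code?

missense

Position 3 falls in codon 1: AAA → Lys.
After the substitution the codon is AAC → Asn.
Lys ≠ Asn, so this is a missense mutation.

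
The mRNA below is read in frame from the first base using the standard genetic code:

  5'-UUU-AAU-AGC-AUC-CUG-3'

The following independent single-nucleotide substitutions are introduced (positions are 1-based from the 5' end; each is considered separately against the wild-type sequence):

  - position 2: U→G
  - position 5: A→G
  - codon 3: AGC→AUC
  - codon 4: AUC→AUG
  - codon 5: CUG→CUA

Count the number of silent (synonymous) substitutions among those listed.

1

Codon 1: UUU (Phe) → UGU (Cys) — missense.
Codon 2: AAU (Asn) → AGU (Ser) — missense.
Codon 3: AGC (Ser) → AUC (Ile) — missense.
Codon 4: AUC (Ile) → AUG (Met) — missense.
Codon 5: CUG (Leu) → CUA (Leu) — synonymous.
Synonymous: 1 of 5.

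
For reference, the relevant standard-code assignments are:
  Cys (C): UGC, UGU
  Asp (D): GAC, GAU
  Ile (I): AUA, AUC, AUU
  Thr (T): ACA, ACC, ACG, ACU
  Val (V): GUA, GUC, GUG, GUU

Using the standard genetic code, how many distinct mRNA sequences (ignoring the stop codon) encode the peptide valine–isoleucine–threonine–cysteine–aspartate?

192

Val: 4 codons.
Ile: 3 codons.
Thr: 4 codons.
Cys: 2 codons.
Asp: 2 codons.
4 × 3 × 4 × 2 × 2 = 192.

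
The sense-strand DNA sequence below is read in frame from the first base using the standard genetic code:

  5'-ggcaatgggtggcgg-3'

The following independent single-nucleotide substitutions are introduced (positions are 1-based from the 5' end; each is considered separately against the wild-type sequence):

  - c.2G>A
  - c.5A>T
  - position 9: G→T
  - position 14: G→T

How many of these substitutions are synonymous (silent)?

1

Codon 1: GGC (Gly) → GAC (Asp) — missense.
Codon 2: AAT (Asn) → ATT (Ile) — missense.
Codon 3: GGG (Gly) → GGT (Gly) — synonymous.
Codon 5: CGG (Arg) → CTG (Leu) — missense.
Synonymous: 1 of 4.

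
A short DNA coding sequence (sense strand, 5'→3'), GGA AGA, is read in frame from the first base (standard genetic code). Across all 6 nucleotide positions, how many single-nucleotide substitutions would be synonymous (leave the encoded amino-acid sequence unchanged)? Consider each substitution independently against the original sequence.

5

Codon 1 (GGA, Gly): 3 synonymous substitutions.
Codon 2 (AGA, Arg): 2 synonymous substitutions.
Total: 3 + 2 = 5.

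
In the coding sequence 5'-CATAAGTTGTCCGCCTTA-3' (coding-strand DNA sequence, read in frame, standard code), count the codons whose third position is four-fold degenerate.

2

Codon 1 CAT (His): third position 2-fold.
Codon 2 AAG (Lys): third position 2-fold.
Codon 3 TTG (Leu): third position 2-fold.
Codon 4 TCC (Ser): third position 4-fold.
Codon 5 GCC (Ala): third position 4-fold.
Codon 6 TTA (Leu): third position 2-fold.
Four-fold degenerate third positions: 2.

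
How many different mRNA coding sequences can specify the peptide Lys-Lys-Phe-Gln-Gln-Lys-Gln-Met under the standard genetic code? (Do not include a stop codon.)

128

Lys: 2 codons.
Lys: 2 codons.
Phe: 2 codons.
Gln: 2 codons.
Gln: 2 codons.
Lys: 2 codons.
Gln: 2 codons.
Met: 1 codon.
2 × 2 × 2 × 2 × 2 × 2 × 2 × 1 = 128.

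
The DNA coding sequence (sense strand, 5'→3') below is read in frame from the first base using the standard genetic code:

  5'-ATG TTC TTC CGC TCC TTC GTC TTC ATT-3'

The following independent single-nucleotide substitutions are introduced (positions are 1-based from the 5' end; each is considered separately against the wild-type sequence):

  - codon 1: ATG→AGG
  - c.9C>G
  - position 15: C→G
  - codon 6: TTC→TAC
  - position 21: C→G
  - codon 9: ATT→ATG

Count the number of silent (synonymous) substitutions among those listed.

2

Codon 1: ATG (Met) → AGG (Arg) — missense.
Codon 3: TTC (Phe) → TTG (Leu) — missense.
Codon 5: TCC (Ser) → TCG (Ser) — synonymous.
Codon 6: TTC (Phe) → TAC (Tyr) — missense.
Codon 7: GTC (Val) → GTG (Val) — synonymous.
Codon 9: ATT (Ile) → ATG (Met) — missense.
Synonymous: 2 of 6.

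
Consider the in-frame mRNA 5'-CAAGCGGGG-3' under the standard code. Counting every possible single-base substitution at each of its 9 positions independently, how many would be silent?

Codon 1 (CAA, Gln): 1 synonymous substitution.
Codon 2 (GCG, Ala): 3 synonymous substitutions.
Codon 3 (GGG, Gly): 3 synonymous substitutions.
Total: 1 + 3 + 3 = 7.

7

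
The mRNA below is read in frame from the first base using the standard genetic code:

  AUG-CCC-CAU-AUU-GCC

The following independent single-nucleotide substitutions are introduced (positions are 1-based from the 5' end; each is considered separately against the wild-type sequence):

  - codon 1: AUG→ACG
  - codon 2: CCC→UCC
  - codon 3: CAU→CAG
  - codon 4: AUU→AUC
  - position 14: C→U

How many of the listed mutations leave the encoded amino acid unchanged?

1

Codon 1: AUG (Met) → ACG (Thr) — missense.
Codon 2: CCC (Pro) → UCC (Ser) — missense.
Codon 3: CAU (His) → CAG (Gln) — missense.
Codon 4: AUU (Ile) → AUC (Ile) — synonymous.
Codon 5: GCC (Ala) → GUC (Val) — missense.
Synonymous: 1 of 5.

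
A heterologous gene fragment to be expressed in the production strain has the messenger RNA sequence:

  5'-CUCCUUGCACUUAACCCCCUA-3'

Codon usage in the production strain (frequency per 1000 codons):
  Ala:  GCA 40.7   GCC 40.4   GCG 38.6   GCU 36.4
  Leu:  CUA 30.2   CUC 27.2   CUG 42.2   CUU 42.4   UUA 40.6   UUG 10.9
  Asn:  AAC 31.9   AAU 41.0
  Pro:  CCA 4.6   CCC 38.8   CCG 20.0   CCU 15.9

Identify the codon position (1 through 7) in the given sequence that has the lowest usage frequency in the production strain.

Codon 1 CUC (Leu): 27.2 per 1000.
Codon 2 CUU (Leu): 42.4 per 1000.
Codon 3 GCA (Ala): 40.7 per 1000.
Codon 4 CUU (Leu): 42.4 per 1000.
Codon 5 AAC (Asn): 31.9 per 1000.
Codon 6 CCC (Pro): 38.8 per 1000.
Codon 7 CUA (Leu): 30.2 per 1000.
Lowest frequency is 27.2 at codon 1.

1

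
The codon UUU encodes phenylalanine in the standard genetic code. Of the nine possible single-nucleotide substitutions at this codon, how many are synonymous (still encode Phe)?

Position 1: none → 0 synonymous.
Position 2: none → 0 synonymous.
Position 3: UUC → 1 synonymous.
Total: 0 + 0 + 1 = 1.

1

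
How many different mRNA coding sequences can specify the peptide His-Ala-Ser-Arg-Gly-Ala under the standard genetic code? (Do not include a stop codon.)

4608

His: 2 codons.
Ala: 4 codons.
Ser: 6 codons.
Arg: 6 codons.
Gly: 4 codons.
Ala: 4 codons.
2 × 4 × 6 × 6 × 4 × 4 = 4608.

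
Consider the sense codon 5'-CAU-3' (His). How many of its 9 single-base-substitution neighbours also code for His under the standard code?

Position 1: none → 0 synonymous.
Position 2: none → 0 synonymous.
Position 3: CAC → 1 synonymous.
Total: 0 + 0 + 1 = 1.

1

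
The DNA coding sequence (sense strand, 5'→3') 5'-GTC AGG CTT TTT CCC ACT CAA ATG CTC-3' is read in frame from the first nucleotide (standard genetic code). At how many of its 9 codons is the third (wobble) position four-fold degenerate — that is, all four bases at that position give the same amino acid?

Codon 1 GTC (Val): third position 4-fold.
Codon 2 AGG (Arg): third position 2-fold.
Codon 3 CTT (Leu): third position 4-fold.
Codon 4 TTT (Phe): third position 2-fold.
Codon 5 CCC (Pro): third position 4-fold.
Codon 6 ACT (Thr): third position 4-fold.
Codon 7 CAA (Gln): third position 2-fold.
Codon 8 ATG (Met): third position 1-fold.
Codon 9 CTC (Leu): third position 4-fold.
Four-fold degenerate third positions: 5.

5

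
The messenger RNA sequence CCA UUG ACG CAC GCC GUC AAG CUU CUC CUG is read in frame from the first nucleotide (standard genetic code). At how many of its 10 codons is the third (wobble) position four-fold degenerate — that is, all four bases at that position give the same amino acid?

Codon 1 CCA (Pro): third position 4-fold.
Codon 2 UUG (Leu): third position 2-fold.
Codon 3 ACG (Thr): third position 4-fold.
Codon 4 CAC (His): third position 2-fold.
Codon 5 GCC (Ala): third position 4-fold.
Codon 6 GUC (Val): third position 4-fold.
Codon 7 AAG (Lys): third position 2-fold.
Codon 8 CUU (Leu): third position 4-fold.
Codon 9 CUC (Leu): third position 4-fold.
Codon 10 CUG (Leu): third position 4-fold.
Four-fold degenerate third positions: 7.

7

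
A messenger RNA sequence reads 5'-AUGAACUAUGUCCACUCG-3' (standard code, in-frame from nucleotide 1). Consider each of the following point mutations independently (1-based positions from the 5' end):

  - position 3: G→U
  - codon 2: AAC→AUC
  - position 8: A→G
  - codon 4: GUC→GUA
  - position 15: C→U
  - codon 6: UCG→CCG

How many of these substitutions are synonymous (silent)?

Codon 1: AUG (Met) → AUU (Ile) — missense.
Codon 2: AAC (Asn) → AUC (Ile) — missense.
Codon 3: UAU (Tyr) → UGU (Cys) — missense.
Codon 4: GUC (Val) → GUA (Val) — synonymous.
Codon 5: CAC (His) → CAU (His) — synonymous.
Codon 6: UCG (Ser) → CCG (Pro) — missense.
Synonymous: 2 of 6.

2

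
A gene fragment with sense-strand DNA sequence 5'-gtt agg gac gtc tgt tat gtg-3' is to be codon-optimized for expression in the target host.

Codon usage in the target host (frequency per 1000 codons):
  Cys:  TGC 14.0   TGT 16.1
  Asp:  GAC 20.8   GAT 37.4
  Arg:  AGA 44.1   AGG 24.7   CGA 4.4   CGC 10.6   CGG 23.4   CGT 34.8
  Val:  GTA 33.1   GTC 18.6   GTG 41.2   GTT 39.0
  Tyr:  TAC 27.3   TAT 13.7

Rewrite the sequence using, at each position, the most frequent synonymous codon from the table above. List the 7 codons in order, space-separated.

GTG AGA GAT GTG TGT TAC GTG

Codon 1 (Val): best is GTG at 41.2.
Codon 2 (Arg): best is AGA at 44.1.
Codon 3 (Asp): best is GAT at 37.4.
Codon 4 (Val): best is GTG at 41.2.
Codon 5 (Cys): best is TGT at 16.1.
Codon 6 (Tyr): best is TAC at 27.3.
Codon 7 (Val): best is GTG at 41.2.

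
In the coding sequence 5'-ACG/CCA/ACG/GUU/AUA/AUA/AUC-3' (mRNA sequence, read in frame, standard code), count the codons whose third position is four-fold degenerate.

4

Codon 1 ACG (Thr): third position 4-fold.
Codon 2 CCA (Pro): third position 4-fold.
Codon 3 ACG (Thr): third position 4-fold.
Codon 4 GUU (Val): third position 4-fold.
Codon 5 AUA (Ile): third position 3-fold.
Codon 6 AUA (Ile): third position 3-fold.
Codon 7 AUC (Ile): third position 3-fold.
Four-fold degenerate third positions: 4.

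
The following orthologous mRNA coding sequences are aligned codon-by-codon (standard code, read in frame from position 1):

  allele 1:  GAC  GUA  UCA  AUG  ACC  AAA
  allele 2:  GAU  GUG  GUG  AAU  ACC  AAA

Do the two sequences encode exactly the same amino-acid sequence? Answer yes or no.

Codon 1: GAC Asp / GAU Asp — synonymous.
Codon 2: GUA Val / GUG Val — synonymous.
Codon 3: UCA Ser / GUG Val — nonsynonymous.
Codon 4: AUG Met / AAU Asn — nonsynonymous.
Codon 5: ACC Thr / ACC Thr — identical.
Codon 6: AAA Lys / AAA Lys — identical.
Nonsynonymous differences: 2 → different protein.

no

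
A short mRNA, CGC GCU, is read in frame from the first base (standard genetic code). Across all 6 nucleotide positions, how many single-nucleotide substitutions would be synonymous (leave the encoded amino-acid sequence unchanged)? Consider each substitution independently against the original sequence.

Codon 1 (CGC, Arg): 3 synonymous substitutions.
Codon 2 (GCU, Ala): 3 synonymous substitutions.
Total: 3 + 3 = 6.

6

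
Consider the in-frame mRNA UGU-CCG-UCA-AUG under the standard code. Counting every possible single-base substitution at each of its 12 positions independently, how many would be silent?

7

Codon 1 (UGU, Cys): 1 synonymous substitution.
Codon 2 (CCG, Pro): 3 synonymous substitutions.
Codon 3 (UCA, Ser): 3 synonymous substitutions.
Codon 4 (AUG, Met): 0 synonymous substitutions.
Total: 1 + 3 + 3 + 0 = 7.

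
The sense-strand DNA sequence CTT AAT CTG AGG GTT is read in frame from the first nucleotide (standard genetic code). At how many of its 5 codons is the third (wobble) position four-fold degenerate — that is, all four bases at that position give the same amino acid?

3

Codon 1 CTT (Leu): third position 4-fold.
Codon 2 AAT (Asn): third position 2-fold.
Codon 3 CTG (Leu): third position 4-fold.
Codon 4 AGG (Arg): third position 2-fold.
Codon 5 GTT (Val): third position 4-fold.
Four-fold degenerate third positions: 3.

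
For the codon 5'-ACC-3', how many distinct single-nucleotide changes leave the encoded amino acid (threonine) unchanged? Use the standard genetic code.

3

Position 1: none → 0 synonymous.
Position 2: none → 0 synonymous.
Position 3: ACT, ACA, ACG → 3 synonymous.
Total: 0 + 0 + 3 = 3.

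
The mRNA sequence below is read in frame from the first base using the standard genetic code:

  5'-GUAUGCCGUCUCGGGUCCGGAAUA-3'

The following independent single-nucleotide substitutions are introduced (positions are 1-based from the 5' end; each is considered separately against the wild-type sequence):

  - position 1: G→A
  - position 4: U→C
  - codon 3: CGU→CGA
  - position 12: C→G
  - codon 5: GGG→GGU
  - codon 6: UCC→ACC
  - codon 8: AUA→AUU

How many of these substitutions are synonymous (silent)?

Codon 1: GUA (Val) → AUA (Ile) — missense.
Codon 2: UGC (Cys) → CGC (Arg) — missense.
Codon 3: CGU (Arg) → CGA (Arg) — synonymous.
Codon 4: CUC (Leu) → CUG (Leu) — synonymous.
Codon 5: GGG (Gly) → GGU (Gly) — synonymous.
Codon 6: UCC (Ser) → ACC (Thr) — missense.
Codon 8: AUA (Ile) → AUU (Ile) — synonymous.
Synonymous: 4 of 7.

4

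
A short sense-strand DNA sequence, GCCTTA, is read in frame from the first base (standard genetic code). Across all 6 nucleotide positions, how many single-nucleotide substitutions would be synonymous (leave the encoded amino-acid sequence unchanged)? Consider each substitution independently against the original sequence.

5

Codon 1 (GCC, Ala): 3 synonymous substitutions.
Codon 2 (TTA, Leu): 2 synonymous substitutions.
Total: 3 + 2 = 5.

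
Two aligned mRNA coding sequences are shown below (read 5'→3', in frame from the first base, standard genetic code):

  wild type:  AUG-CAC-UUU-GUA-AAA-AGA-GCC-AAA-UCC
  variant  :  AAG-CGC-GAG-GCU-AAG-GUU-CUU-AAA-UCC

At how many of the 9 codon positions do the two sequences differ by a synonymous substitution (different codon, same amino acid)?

1

Codon 1: AUG Met / AAG Lys — nonsynonymous.
Codon 2: CAC His / CGC Arg — nonsynonymous.
Codon 3: UUU Phe / GAG Glu — nonsynonymous.
Codon 4: GUA Val / GCU Ala — nonsynonymous.
Codon 5: AAA Lys / AAG Lys — synonymous.
Codon 6: AGA Arg / GUU Val — nonsynonymous.
Codon 7: GCC Ala / CUU Leu — nonsynonymous.
Codon 8: AAA Lys / AAA Lys — identical.
Codon 9: UCC Ser / UCC Ser — identical.
Synonymous differences: 1.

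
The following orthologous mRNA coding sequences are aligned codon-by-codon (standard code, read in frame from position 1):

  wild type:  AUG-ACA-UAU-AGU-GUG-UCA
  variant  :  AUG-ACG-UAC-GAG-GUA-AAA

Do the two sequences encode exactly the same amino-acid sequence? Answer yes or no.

Codon 1: AUG Met / AUG Met — identical.
Codon 2: ACA Thr / ACG Thr — synonymous.
Codon 3: UAU Tyr / UAC Tyr — synonymous.
Codon 4: AGU Ser / GAG Glu — nonsynonymous.
Codon 5: GUG Val / GUA Val — synonymous.
Codon 6: UCA Ser / AAA Lys — nonsynonymous.
Nonsynonymous differences: 2 → different protein.

no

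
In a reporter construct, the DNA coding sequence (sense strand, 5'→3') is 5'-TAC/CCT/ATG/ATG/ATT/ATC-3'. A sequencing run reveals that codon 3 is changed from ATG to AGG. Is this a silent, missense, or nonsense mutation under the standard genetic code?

Position 8 falls in codon 3: ATG → Met.
After the substitution the codon is AGG → Arg.
Met ≠ Arg, so this is a missense mutation.

missense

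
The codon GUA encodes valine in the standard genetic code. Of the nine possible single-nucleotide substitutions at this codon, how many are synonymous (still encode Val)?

Position 1: none → 0 synonymous.
Position 2: none → 0 synonymous.
Position 3: GUU, GUC, GUG → 3 synonymous.
Total: 0 + 0 + 3 = 3.

3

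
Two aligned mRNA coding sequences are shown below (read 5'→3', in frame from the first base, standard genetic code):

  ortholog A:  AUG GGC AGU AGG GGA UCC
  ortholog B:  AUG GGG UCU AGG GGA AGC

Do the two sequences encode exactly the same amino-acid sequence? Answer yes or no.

yes

Codon 1: AUG Met / AUG Met — identical.
Codon 2: GGC Gly / GGG Gly — synonymous.
Codon 3: AGU Ser / UCU Ser — synonymous.
Codon 4: AGG Arg / AGG Arg — identical.
Codon 5: GGA Gly / GGA Gly — identical.
Codon 6: UCC Ser / AGC Ser — synonymous.
Nonsynonymous differences: 0 → same protein.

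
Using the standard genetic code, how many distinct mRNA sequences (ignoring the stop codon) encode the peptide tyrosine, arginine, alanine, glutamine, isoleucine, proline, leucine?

6912

Tyr: 2 codons.
Arg: 6 codons.
Ala: 4 codons.
Gln: 2 codons.
Ile: 3 codons.
Pro: 4 codons.
Leu: 6 codons.
2 × 6 × 4 × 2 × 3 × 4 × 6 = 6912.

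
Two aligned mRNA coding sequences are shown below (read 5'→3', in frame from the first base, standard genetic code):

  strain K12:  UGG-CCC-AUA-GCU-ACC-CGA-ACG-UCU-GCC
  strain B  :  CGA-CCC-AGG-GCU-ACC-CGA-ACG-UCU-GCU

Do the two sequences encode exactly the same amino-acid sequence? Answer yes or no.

no

Codon 1: UGG Trp / CGA Arg — nonsynonymous.
Codon 2: CCC Pro / CCC Pro — identical.
Codon 3: AUA Ile / AGG Arg — nonsynonymous.
Codon 4: GCU Ala / GCU Ala — identical.
Codon 5: ACC Thr / ACC Thr — identical.
Codon 6: CGA Arg / CGA Arg — identical.
Codon 7: ACG Thr / ACG Thr — identical.
Codon 8: UCU Ser / UCU Ser — identical.
Codon 9: GCC Ala / GCU Ala — synonymous.
Nonsynonymous differences: 2 → different protein.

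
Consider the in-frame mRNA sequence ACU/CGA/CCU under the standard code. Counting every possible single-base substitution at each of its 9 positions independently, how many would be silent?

10

Codon 1 (ACU, Thr): 3 synonymous substitutions.
Codon 2 (CGA, Arg): 4 synonymous substitutions.
Codon 3 (CCU, Pro): 3 synonymous substitutions.
Total: 3 + 4 + 3 = 10.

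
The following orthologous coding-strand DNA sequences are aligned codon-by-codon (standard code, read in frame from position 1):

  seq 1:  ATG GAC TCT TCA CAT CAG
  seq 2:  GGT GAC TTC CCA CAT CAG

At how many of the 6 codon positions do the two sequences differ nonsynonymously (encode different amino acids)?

Codon 1: ATG Met / GGT Gly — nonsynonymous.
Codon 2: GAC Asp / GAC Asp — identical.
Codon 3: TCT Ser / TTC Phe — nonsynonymous.
Codon 4: TCA Ser / CCA Pro — nonsynonymous.
Codon 5: CAT His / CAT His — identical.
Codon 6: CAG Gln / CAG Gln — identical.
Nonsynonymous differences: 3.

3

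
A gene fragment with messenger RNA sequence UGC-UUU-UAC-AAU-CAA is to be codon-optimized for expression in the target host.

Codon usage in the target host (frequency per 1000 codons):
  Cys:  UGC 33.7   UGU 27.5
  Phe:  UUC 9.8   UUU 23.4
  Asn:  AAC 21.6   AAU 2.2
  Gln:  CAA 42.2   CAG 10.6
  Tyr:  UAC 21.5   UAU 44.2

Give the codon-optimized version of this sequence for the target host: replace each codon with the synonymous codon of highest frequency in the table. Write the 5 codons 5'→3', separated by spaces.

UGC UUU UAU AAC CAA

Codon 1 (Cys): best is UGC at 33.7.
Codon 2 (Phe): best is UUU at 23.4.
Codon 3 (Tyr): best is UAU at 44.2.
Codon 4 (Asn): best is AAC at 21.6.
Codon 5 (Gln): best is CAA at 42.2.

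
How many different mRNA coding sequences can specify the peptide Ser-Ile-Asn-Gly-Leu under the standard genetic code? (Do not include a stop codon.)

Ser: 6 codons.
Ile: 3 codons.
Asn: 2 codons.
Gly: 4 codons.
Leu: 6 codons.
6 × 3 × 2 × 4 × 6 = 864.

864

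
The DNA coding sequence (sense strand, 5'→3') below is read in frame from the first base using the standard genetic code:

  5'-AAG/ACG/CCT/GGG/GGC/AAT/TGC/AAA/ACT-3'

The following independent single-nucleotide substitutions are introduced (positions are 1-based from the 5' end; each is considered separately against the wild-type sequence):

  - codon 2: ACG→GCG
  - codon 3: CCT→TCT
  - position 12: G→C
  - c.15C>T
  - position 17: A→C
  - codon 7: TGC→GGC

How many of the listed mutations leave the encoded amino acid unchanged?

2

Codon 2: ACG (Thr) → GCG (Ala) — missense.
Codon 3: CCT (Pro) → TCT (Ser) — missense.
Codon 4: GGG (Gly) → GGC (Gly) — synonymous.
Codon 5: GGC (Gly) → GGT (Gly) — synonymous.
Codon 6: AAT (Asn) → ACT (Thr) — missense.
Codon 7: TGC (Cys) → GGC (Gly) — missense.
Synonymous: 2 of 6.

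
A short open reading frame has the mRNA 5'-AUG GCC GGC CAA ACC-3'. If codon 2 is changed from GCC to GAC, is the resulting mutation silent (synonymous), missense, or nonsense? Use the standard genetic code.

missense

Position 5 falls in codon 2: GCC → Ala.
After the substitution the codon is GAC → Asp.
Ala ≠ Asp, so this is a missense mutation.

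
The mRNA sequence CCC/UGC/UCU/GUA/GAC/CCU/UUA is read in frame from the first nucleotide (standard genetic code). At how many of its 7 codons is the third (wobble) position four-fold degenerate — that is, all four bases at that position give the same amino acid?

4

Codon 1 CCC (Pro): third position 4-fold.
Codon 2 UGC (Cys): third position 2-fold.
Codon 3 UCU (Ser): third position 4-fold.
Codon 4 GUA (Val): third position 4-fold.
Codon 5 GAC (Asp): third position 2-fold.
Codon 6 CCU (Pro): third position 4-fold.
Codon 7 UUA (Leu): third position 2-fold.
Four-fold degenerate third positions: 4.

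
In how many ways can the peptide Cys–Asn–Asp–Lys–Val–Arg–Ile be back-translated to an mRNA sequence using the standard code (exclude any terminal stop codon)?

Cys: 2 codons.
Asn: 2 codons.
Asp: 2 codons.
Lys: 2 codons.
Val: 4 codons.
Arg: 6 codons.
Ile: 3 codons.
2 × 2 × 2 × 2 × 4 × 6 × 3 = 1152.

1152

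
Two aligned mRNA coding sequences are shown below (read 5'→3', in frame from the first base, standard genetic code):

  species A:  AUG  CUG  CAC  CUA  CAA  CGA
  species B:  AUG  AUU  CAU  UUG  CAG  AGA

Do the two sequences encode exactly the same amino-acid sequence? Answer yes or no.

Codon 1: AUG Met / AUG Met — identical.
Codon 2: CUG Leu / AUU Ile — nonsynonymous.
Codon 3: CAC His / CAU His — synonymous.
Codon 4: CUA Leu / UUG Leu — synonymous.
Codon 5: CAA Gln / CAG Gln — synonymous.
Codon 6: CGA Arg / AGA Arg — synonymous.
Nonsynonymous differences: 1 → different protein.

no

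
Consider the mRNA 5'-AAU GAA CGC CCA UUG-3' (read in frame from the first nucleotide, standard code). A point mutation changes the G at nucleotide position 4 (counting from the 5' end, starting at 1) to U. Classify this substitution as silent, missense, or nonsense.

Position 4 falls in codon 2: GAA → Glu.
After the substitution the codon is UAA → Stop.
The new codon is a stop codon, so this is a nonsense mutation.

nonsense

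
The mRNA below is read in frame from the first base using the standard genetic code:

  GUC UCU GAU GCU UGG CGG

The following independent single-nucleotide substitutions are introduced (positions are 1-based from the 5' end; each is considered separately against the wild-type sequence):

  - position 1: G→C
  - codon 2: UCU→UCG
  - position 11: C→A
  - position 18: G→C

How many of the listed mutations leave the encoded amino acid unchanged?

Codon 1: GUC (Val) → CUC (Leu) — missense.
Codon 2: UCU (Ser) → UCG (Ser) — synonymous.
Codon 4: GCU (Ala) → GAU (Asp) — missense.
Codon 6: CGG (Arg) → CGC (Arg) — synonymous.
Synonymous: 2 of 4.

2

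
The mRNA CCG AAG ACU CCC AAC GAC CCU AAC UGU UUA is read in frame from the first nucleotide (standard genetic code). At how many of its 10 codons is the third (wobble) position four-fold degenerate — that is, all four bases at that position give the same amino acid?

Codon 1 CCG (Pro): third position 4-fold.
Codon 2 AAG (Lys): third position 2-fold.
Codon 3 ACU (Thr): third position 4-fold.
Codon 4 CCC (Pro): third position 4-fold.
Codon 5 AAC (Asn): third position 2-fold.
Codon 6 GAC (Asp): third position 2-fold.
Codon 7 CCU (Pro): third position 4-fold.
Codon 8 AAC (Asn): third position 2-fold.
Codon 9 UGU (Cys): third position 2-fold.
Codon 10 UUA (Leu): third position 2-fold.
Four-fold degenerate third positions: 4.

4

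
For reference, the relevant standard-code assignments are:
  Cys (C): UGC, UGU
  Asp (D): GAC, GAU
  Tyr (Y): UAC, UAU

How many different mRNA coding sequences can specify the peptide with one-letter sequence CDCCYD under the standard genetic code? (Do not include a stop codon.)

Cys: 2 codons.
Asp: 2 codons.
Cys: 2 codons.
Cys: 2 codons.
Tyr: 2 codons.
Asp: 2 codons.
2 × 2 × 2 × 2 × 2 × 2 = 64.

64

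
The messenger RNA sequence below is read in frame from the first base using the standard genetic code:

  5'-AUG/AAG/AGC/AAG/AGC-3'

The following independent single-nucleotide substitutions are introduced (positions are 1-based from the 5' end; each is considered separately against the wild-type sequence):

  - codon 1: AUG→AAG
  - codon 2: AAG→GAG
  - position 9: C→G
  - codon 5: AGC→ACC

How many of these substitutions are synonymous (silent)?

0

Codon 1: AUG (Met) → AAG (Lys) — missense.
Codon 2: AAG (Lys) → GAG (Glu) — missense.
Codon 3: AGC (Ser) → AGG (Arg) — missense.
Codon 5: AGC (Ser) → ACC (Thr) — missense.
Synonymous: 0 of 4.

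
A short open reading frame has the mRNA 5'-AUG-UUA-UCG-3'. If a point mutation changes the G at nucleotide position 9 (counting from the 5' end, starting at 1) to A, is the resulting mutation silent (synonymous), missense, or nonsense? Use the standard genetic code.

Position 9 falls in codon 3: UCG → Ser.
After the substitution the codon is UCA → Ser.
Both encode Ser, so the change is synonymous.

silent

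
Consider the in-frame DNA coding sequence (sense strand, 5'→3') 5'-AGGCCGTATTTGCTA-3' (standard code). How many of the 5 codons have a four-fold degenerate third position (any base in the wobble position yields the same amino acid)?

2

Codon 1 AGG (Arg): third position 2-fold.
Codon 2 CCG (Pro): third position 4-fold.
Codon 3 TAT (Tyr): third position 2-fold.
Codon 4 TTG (Leu): third position 2-fold.
Codon 5 CTA (Leu): third position 4-fold.
Four-fold degenerate third positions: 2.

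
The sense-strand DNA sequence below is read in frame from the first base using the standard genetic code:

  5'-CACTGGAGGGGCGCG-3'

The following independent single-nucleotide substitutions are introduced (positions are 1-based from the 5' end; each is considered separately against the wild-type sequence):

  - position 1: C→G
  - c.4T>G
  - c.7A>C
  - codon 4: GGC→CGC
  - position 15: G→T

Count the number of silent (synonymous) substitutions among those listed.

Codon 1: CAC (His) → GAC (Asp) — missense.
Codon 2: TGG (Trp) → GGG (Gly) — missense.
Codon 3: AGG (Arg) → CGG (Arg) — synonymous.
Codon 4: GGC (Gly) → CGC (Arg) — missense.
Codon 5: GCG (Ala) → GCT (Ala) — synonymous.
Synonymous: 2 of 5.

2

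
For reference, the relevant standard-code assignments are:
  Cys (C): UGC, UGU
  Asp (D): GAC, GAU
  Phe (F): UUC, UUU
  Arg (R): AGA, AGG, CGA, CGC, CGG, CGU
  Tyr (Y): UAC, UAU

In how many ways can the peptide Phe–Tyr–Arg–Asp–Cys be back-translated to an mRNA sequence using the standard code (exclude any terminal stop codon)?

96

Phe: 2 codons.
Tyr: 2 codons.
Arg: 6 codons.
Asp: 2 codons.
Cys: 2 codons.
2 × 2 × 6 × 2 × 2 = 96.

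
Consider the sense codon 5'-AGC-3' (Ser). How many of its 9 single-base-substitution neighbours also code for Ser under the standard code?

Position 1: none → 0 synonymous.
Position 2: none → 0 synonymous.
Position 3: AGU → 1 synonymous.
Total: 0 + 0 + 1 = 1.

1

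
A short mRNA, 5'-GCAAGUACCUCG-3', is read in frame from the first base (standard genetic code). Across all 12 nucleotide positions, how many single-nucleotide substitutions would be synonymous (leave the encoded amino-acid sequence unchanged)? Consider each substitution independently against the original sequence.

Codon 1 (GCA, Ala): 3 synonymous substitutions.
Codon 2 (AGU, Ser): 1 synonymous substitution.
Codon 3 (ACC, Thr): 3 synonymous substitutions.
Codon 4 (UCG, Ser): 3 synonymous substitutions.
Total: 3 + 1 + 3 + 3 = 10.

10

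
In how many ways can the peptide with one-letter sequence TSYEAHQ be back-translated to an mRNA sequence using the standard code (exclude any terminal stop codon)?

1536

Thr: 4 codons.
Ser: 6 codons.
Tyr: 2 codons.
Glu: 2 codons.
Ala: 4 codons.
His: 2 codons.
Gln: 2 codons.
4 × 6 × 2 × 2 × 4 × 2 × 2 = 1536.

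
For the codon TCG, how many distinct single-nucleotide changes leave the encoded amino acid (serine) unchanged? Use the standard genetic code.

Position 1: none → 0 synonymous.
Position 2: none → 0 synonymous.
Position 3: TCT, TCC, TCA → 3 synonymous.
Total: 0 + 0 + 3 = 3.

3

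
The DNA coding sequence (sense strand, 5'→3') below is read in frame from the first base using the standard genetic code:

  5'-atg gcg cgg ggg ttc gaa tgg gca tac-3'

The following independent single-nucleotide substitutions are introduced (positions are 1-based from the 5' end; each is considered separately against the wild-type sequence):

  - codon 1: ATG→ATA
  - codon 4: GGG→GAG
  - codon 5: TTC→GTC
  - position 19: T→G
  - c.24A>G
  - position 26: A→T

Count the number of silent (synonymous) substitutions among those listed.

Codon 1: ATG (Met) → ATA (Ile) — missense.
Codon 4: GGG (Gly) → GAG (Glu) — missense.
Codon 5: TTC (Phe) → GTC (Val) — missense.
Codon 7: TGG (Trp) → GGG (Gly) — missense.
Codon 8: GCA (Ala) → GCG (Ala) — synonymous.
Codon 9: TAC (Tyr) → TTC (Phe) — missense.
Synonymous: 1 of 6.

1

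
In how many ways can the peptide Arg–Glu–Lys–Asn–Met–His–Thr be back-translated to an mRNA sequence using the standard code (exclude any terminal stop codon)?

Arg: 6 codons.
Glu: 2 codons.
Lys: 2 codons.
Asn: 2 codons.
Met: 1 codon.
His: 2 codons.
Thr: 4 codons.
6 × 2 × 2 × 2 × 1 × 2 × 4 = 384.

384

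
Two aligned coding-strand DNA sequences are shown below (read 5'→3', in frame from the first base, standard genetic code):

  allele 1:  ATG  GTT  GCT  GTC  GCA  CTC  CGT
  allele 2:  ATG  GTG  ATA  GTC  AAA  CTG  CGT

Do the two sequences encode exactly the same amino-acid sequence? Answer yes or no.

Codon 1: ATG Met / ATG Met — identical.
Codon 2: GTT Val / GTG Val — synonymous.
Codon 3: GCT Ala / ATA Ile — nonsynonymous.
Codon 4: GTC Val / GTC Val — identical.
Codon 5: GCA Ala / AAA Lys — nonsynonymous.
Codon 6: CTC Leu / CTG Leu — synonymous.
Codon 7: CGT Arg / CGT Arg — identical.
Nonsynonymous differences: 2 → different protein.

no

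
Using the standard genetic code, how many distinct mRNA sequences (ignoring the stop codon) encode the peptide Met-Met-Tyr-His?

Met: 1 codon.
Met: 1 codon.
Tyr: 2 codons.
His: 2 codons.
1 × 1 × 2 × 2 = 4.

4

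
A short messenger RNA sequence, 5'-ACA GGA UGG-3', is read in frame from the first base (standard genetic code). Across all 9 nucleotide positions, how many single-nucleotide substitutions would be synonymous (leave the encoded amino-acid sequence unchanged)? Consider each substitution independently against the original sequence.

Codon 1 (ACA, Thr): 3 synonymous substitutions.
Codon 2 (GGA, Gly): 3 synonymous substitutions.
Codon 3 (UGG, Trp): 0 synonymous substitutions.
Total: 3 + 3 + 0 = 6.

6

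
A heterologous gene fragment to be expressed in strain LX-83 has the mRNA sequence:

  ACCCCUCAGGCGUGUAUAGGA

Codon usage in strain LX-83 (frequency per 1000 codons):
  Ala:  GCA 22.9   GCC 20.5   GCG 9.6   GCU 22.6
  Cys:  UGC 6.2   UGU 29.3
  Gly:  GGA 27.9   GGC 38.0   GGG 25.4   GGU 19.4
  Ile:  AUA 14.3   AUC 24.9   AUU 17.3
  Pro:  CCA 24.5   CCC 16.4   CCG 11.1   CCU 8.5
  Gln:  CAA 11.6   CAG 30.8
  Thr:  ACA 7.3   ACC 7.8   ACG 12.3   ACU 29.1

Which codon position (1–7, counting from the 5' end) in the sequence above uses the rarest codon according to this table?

1

Codon 1 ACC (Thr): 7.8 per 1000.
Codon 2 CCU (Pro): 8.5 per 1000.
Codon 3 CAG (Gln): 30.8 per 1000.
Codon 4 GCG (Ala): 9.6 per 1000.
Codon 5 UGU (Cys): 29.3 per 1000.
Codon 6 AUA (Ile): 14.3 per 1000.
Codon 7 GGA (Gly): 27.9 per 1000.
Lowest frequency is 7.8 at codon 1.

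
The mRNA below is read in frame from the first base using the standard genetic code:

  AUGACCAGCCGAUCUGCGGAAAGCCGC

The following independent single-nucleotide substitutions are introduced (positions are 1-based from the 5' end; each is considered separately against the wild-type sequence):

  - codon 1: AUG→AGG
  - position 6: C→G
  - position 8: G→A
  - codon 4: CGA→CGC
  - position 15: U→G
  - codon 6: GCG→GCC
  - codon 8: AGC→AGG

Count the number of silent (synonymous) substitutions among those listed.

Codon 1: AUG (Met) → AGG (Arg) — missense.
Codon 2: ACC (Thr) → ACG (Thr) — synonymous.
Codon 3: AGC (Ser) → AAC (Asn) — missense.
Codon 4: CGA (Arg) → CGC (Arg) — synonymous.
Codon 5: UCU (Ser) → UCG (Ser) — synonymous.
Codon 6: GCG (Ala) → GCC (Ala) — synonymous.
Codon 8: AGC (Ser) → AGG (Arg) — missense.
Synonymous: 4 of 7.

4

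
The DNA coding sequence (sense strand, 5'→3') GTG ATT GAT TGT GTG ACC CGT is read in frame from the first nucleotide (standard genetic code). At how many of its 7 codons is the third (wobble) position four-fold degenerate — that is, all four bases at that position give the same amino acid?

4

Codon 1 GTG (Val): third position 4-fold.
Codon 2 ATT (Ile): third position 3-fold.
Codon 3 GAT (Asp): third position 2-fold.
Codon 4 TGT (Cys): third position 2-fold.
Codon 5 GTG (Val): third position 4-fold.
Codon 6 ACC (Thr): third position 4-fold.
Codon 7 CGT (Arg): third position 4-fold.
Four-fold degenerate third positions: 4.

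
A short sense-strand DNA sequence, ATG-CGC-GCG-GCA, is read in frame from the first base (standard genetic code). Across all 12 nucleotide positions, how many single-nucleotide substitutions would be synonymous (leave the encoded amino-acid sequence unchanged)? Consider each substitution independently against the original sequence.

Codon 1 (ATG, Met): 0 synonymous substitutions.
Codon 2 (CGC, Arg): 3 synonymous substitutions.
Codon 3 (GCG, Ala): 3 synonymous substitutions.
Codon 4 (GCA, Ala): 3 synonymous substitutions.
Total: 0 + 3 + 3 + 3 = 9.

9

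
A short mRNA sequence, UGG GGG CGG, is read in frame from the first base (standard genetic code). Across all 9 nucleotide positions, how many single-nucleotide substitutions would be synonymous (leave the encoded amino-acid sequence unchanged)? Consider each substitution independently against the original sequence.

7

Codon 1 (UGG, Trp): 0 synonymous substitutions.
Codon 2 (GGG, Gly): 3 synonymous substitutions.
Codon 3 (CGG, Arg): 4 synonymous substitutions.
Total: 0 + 3 + 4 = 7.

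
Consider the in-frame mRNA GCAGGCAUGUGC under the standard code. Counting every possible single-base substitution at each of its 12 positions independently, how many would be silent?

Codon 1 (GCA, Ala): 3 synonymous substitutions.
Codon 2 (GGC, Gly): 3 synonymous substitutions.
Codon 3 (AUG, Met): 0 synonymous substitutions.
Codon 4 (UGC, Cys): 1 synonymous substitution.
Total: 3 + 3 + 0 + 1 = 7.

7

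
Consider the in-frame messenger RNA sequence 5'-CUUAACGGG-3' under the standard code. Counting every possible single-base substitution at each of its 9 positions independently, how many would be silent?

7

Codon 1 (CUU, Leu): 3 synonymous substitutions.
Codon 2 (AAC, Asn): 1 synonymous substitution.
Codon 3 (GGG, Gly): 3 synonymous substitutions.
Total: 3 + 1 + 3 = 7.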